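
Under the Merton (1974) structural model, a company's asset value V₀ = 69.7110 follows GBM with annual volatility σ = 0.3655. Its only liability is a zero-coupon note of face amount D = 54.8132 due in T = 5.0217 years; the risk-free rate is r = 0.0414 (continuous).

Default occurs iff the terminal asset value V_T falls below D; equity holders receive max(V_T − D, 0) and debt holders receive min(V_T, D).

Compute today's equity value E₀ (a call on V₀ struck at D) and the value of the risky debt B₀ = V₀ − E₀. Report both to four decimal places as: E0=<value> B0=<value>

E0=33.2055 B0=36.5055

d₁ = [ln(V₀/D) + (r + σ²/2)T] / (σ√T)
   = [ln(69.7110/54.8132) + (0.0414 + 0.5·0.3655²)·5.0217] / (0.3655·√5.0217)
   = [0.240427 + 0.543323] / 0.819054 = 0.956897
d₂ = d₁ − σ√T = 0.956897 − 0.819054 = 0.137842
N(d₁) = 0.830690,  N(d₂) = 0.554817,  e^(−rT) = 0.812290
E₀ = V₀·N(d₁) − D·e^(−rT)·N(d₂)
   = 69.7110·0.830690 − 54.8132·0.812290·0.554817 = 33.205453
B₀ = V₀ − E₀ = 69.7110 − 33.205453 = 36.505547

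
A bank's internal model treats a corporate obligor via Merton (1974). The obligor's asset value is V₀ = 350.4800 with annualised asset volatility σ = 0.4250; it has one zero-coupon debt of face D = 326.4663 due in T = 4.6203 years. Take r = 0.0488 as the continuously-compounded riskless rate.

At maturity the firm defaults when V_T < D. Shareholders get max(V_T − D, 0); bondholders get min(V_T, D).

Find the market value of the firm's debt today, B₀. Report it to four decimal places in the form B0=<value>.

d₁ = [ln(V₀/D) + (r + σ²/2)T] / (σ√T)
   = [ln(350.4800/326.4663) + (0.0488 + 0.5·0.4250²)·4.6203] / (0.4250·√4.6203)
   = [0.070977 + 0.642741] / 0.913533 = 0.781273
d₂ = d₁ − σ√T = 0.781273 − 0.913533 = -0.132259
N(d₁) = 0.782679,  N(d₂) = 0.447390,  e^(−rT) = 0.798140
E₀ = V₀·N(d₁) − D·e^(−rT)·N(d₂)
   = 350.4800·0.782679 − 326.4663·0.798140·0.447390 = 157.738863
B₀ = V₀ − E₀ = 350.4800 − 157.738863 = 192.741137

B0=192.7411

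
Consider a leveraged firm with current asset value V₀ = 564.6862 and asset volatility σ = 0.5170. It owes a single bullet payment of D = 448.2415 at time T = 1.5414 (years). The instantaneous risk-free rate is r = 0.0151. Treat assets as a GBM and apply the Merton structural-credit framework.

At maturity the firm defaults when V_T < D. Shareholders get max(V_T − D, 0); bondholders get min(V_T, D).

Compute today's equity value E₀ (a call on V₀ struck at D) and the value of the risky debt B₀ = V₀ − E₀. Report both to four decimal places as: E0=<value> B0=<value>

d₁ = [ln(V₀/D) + (r + σ²/2)T] / (σ√T)
   = [ln(564.6862/448.2415) + (0.0151 + 0.5·0.5170²)·1.5414] / (0.5170·√1.5414)
   = [0.230938 + 0.229275] / 0.641872 = 0.716986
d₂ = d₁ − σ√T = 0.716986 − 0.641872 = 0.075114
N(d₁) = 0.763309,  N(d₂) = 0.529938,  e^(−rT) = 0.976994
E₀ = V₀·N(d₁) − D·e^(−rT)·N(d₂)
   = 564.6862·0.763309 − 448.2415·0.976994·0.529938 = 198.954531
B₀ = V₀ − E₀ = 564.6862 − 198.954531 = 365.731669

E0=198.9545 B0=365.7317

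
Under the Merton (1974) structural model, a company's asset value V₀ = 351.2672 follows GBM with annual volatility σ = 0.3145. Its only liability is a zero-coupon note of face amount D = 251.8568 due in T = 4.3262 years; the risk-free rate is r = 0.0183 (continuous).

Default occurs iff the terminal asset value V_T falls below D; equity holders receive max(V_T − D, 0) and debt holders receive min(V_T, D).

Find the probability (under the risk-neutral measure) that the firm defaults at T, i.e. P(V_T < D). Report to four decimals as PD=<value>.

d₁ = [ln(V₀/D) + (r + σ²/2)T] / (σ√T)
   = [ln(351.2672/251.8568) + (0.0183 + 0.5·0.3145²)·4.3262] / (0.3145·√4.3262)
   = [0.332687 + 0.293122] / 0.654145 = 0.956682
d₂ = d₁ − σ√T = 0.956682 − 0.654145 = 0.302537
risk-neutral PD = N(−d₂) = N(-0.302537) = 0.381121

PD=0.3811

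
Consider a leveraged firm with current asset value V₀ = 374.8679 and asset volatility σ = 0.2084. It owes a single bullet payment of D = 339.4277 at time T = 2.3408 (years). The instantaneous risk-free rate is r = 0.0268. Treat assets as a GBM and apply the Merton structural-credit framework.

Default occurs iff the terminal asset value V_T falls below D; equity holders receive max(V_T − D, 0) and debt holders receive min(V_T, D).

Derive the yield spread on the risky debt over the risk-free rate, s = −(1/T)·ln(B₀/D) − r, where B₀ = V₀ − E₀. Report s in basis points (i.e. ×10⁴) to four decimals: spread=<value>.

spread=296.6216

d₁ = [ln(V₀/D) + (r + σ²/2)T] / (σ√T)
   = [ln(374.8679/339.4277) + (0.0268 + 0.5·0.2084²)·2.3408] / (0.2084·√2.3408)
   = [0.099313 + 0.113565] / 0.318845 = 0.667651
d₂ = d₁ − σ√T = 0.667651 − 0.318845 = 0.348806
N(d₁) = 0.747822,  N(d₂) = 0.636382,  e^(−rT) = 0.939194
E₀ = V₀·N(d₁) − D·e^(−rT)·N(d₂)
   = 374.8679·0.747822 − 339.4277·0.939194·0.636382 = 77.463053
B₀ = V₀ − E₀ = 374.8679 − 77.463053 = 297.404847
spread = −(1/T)·ln(B₀/D) − r = −(1/2.3408)·ln(297.404847/339.4277) − 0.0268 = 0.02966216
in basis points: 0.02966216 × 10⁴ = 296.6216 bp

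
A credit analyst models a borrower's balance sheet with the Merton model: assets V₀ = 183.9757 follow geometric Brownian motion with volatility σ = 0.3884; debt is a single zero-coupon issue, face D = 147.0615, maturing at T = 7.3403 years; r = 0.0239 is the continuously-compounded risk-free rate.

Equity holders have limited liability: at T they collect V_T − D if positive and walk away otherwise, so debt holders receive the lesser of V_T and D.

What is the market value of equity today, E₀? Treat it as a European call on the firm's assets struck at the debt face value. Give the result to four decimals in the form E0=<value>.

E0=95.8830

d₁ = [ln(V₀/D) + (r + σ²/2)T] / (σ√T)
   = [ln(183.9757/147.0615) + (0.0239 + 0.5·0.3884²)·7.3403] / (0.3884·√7.3403)
   = [0.223953 + 0.729092] / 1.052292 = 0.905685
d₂ = d₁ − σ√T = 0.905685 − 1.052292 = -0.146607
N(d₁) = 0.817449,  N(d₂) = 0.441721,  e^(−rT) = 0.839093
E₀ = V₀·N(d₁) − D·e^(−rT)·N(d₂)
   = 183.9757·0.817449 − 147.0615·0.839093·0.441721 = 95.883025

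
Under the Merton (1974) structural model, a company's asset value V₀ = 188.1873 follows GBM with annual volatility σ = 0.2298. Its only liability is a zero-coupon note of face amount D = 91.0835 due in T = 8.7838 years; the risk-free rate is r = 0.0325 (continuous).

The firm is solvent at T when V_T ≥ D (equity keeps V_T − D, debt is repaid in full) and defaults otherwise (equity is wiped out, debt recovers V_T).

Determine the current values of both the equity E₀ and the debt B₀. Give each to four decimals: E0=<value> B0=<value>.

E0=121.9739 B0=66.2134

d₁ = [ln(V₀/D) + (r + σ²/2)T] / (σ√T)
   = [ln(188.1873/91.0835) + (0.0325 + 0.5·0.2298²)·8.7838] / (0.2298·√8.7838)
   = [0.725661 + 0.517401] / 0.681069 = 1.825163
d₂ = d₁ − σ√T = 1.825163 − 0.681069 = 1.144094
N(d₁) = 0.966012,  N(d₂) = 0.873708,  e^(−rT) = 0.751658
E₀ = V₀·N(d₁) − D·e^(−rT)·N(d₂)
   = 188.1873·0.966012 − 91.0835·0.751658·0.873708 = 121.973923
B₀ = V₀ − E₀ = 188.1873 − 121.973923 = 66.213377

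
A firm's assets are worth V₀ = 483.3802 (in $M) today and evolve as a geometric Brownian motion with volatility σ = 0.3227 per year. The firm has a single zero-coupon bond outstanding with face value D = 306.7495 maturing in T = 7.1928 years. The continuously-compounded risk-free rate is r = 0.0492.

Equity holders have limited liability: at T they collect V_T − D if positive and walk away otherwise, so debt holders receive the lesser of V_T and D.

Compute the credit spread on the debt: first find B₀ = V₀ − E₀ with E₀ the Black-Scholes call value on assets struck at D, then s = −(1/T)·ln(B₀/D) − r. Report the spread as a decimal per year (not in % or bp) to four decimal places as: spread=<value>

spread=0.0170

d₁ = [ln(V₀/D) + (r + σ²/2)T] / (σ√T)
   = [ln(483.3802/306.7495) + (0.0492 + 0.5·0.3227²)·7.1928] / (0.3227·√7.1928)
   = [0.454772 + 0.728398] / 0.865462 = 1.367097
d₂ = d₁ − σ√T = 1.367097 − 0.865462 = 0.501635
N(d₁) = 0.914202,  N(d₂) = 0.692038,  e^(−rT) = 0.701955
E₀ = V₀·N(d₁) − D·e^(−rT)·N(d₂)
   = 483.3802·0.914202 − 306.7495·0.701955·0.692038 = 292.894773
B₀ = V₀ − E₀ = 483.3802 − 292.894773 = 190.485427
spread = −(1/T)·ln(B₀/D) − r = −(1/7.1928)·ln(190.485427/306.7495) − 0.0492 = 0.01704065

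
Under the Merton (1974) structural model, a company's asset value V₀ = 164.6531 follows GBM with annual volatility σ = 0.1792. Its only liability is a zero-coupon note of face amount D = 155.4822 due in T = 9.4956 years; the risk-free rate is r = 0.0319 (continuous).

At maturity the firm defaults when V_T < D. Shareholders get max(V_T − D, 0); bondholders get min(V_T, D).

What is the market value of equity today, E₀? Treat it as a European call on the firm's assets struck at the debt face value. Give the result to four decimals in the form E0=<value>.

E0=61.3121

d₁ = [ln(V₀/D) + (r + σ²/2)T] / (σ√T)
   = [ln(164.6531/155.4822) + (0.0319 + 0.5·0.1792²)·9.4956] / (0.1792·√9.4956)
   = [0.057310 + 0.455374] / 0.552204 = 0.928432
d₂ = d₁ − σ√T = 0.928432 − 0.552204 = 0.376229
N(d₁) = 0.823408,  N(d₂) = 0.646627,  e^(−rT) = 0.738666
E₀ = V₀·N(d₁) − D·e^(−rT)·N(d₂)
   = 164.6531·0.823408 − 155.4822·0.738666·0.646627 = 61.312065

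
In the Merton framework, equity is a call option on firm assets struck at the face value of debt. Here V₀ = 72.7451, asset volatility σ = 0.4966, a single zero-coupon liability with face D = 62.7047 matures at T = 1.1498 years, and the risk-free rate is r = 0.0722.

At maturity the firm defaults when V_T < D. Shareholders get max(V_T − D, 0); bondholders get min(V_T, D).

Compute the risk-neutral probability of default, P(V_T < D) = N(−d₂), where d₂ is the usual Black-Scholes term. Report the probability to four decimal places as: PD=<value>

PD=0.4331

d₁ = [ln(V₀/D) + (r + σ²/2)T] / (σ√T)
   = [ln(72.7451/62.7047) + (0.0722 + 0.5·0.4966²)·1.1498] / (0.4966·√1.1498)
   = [0.148525 + 0.224793] / 0.532498 = 0.701069
d₂ = d₁ − σ√T = 0.701069 − 0.532498 = 0.168571
risk-neutral PD = N(−d₂) = N(-0.168571) = 0.433067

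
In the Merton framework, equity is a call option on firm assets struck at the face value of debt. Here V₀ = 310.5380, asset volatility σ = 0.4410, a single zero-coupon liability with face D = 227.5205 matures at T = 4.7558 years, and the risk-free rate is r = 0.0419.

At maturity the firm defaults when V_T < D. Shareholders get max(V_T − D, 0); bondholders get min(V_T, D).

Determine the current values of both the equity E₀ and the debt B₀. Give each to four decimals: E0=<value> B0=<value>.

E0=165.2212 B0=145.3168

d₁ = [ln(V₀/D) + (r + σ²/2)T] / (σ√T)
   = [ln(310.5380/227.5205) + (0.0419 + 0.5·0.4410²)·4.7558] / (0.4410·√4.7558)
   = [0.311066 + 0.661724] / 0.961724 = 1.011507
d₂ = d₁ − σ√T = 1.011507 − 0.961724 = 0.049783
N(d₁) = 0.844113,  N(d₂) = 0.519852,  e^(−rT) = 0.819330
E₀ = V₀·N(d₁) − D·e^(−rT)·N(d₂)
   = 310.5380·0.844113 − 227.5205·0.819330·0.519852 = 165.221197
B₀ = V₀ − E₀ = 310.5380 − 165.221197 = 145.316803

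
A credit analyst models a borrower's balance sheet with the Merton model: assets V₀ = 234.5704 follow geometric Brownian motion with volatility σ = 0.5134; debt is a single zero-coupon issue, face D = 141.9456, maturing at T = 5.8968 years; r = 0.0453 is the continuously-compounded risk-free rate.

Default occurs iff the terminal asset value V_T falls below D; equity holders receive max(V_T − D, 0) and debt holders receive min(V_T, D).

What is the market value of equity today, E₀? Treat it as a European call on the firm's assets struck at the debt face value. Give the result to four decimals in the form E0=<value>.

d₁ = [ln(V₀/D) + (r + σ²/2)T] / (σ√T)
   = [ln(234.5704/141.9456) + (0.0453 + 0.5·0.5134²)·5.8968] / (0.5134·√5.8968)
   = [0.502312 + 1.044263] / 1.246706 = 1.240529
d₂ = d₁ − σ√T = 1.240529 − 1.246706 = -0.006177
N(d₁) = 0.892610,  N(d₂) = 0.497536,  e^(−rT) = 0.765577
E₀ = V₀·N(d₁) − D·e^(−rT)·N(d₂)
   = 234.5704·0.892610 − 141.9456·0.765577·0.497536 = 155.312534

E0=155.3125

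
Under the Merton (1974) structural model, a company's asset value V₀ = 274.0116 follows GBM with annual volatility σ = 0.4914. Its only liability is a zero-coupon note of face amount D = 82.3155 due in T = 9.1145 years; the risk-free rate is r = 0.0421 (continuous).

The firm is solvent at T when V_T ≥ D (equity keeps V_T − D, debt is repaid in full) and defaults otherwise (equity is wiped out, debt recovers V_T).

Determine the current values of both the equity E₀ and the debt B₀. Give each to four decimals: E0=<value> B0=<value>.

d₁ = [ln(V₀/D) + (r + σ²/2)T] / (σ√T)
   = [ln(274.0116/82.3155) + (0.0421 + 0.5·0.4914²)·9.1145] / (0.4914·√9.1145)
   = [1.202611 + 1.484178] / 1.483548 = 1.811056
d₂ = d₁ − σ√T = 1.811056 − 1.483548 = 0.327508
N(d₁) = 0.964934,  N(d₂) = 0.628358,  e^(−rT) = 0.681322
E₀ = V₀·N(d₁) − D·e^(−rT)·N(d₂)
   = 274.0116·0.964934 − 82.3155·0.681322·0.628358 = 229.162652
B₀ = V₀ − E₀ = 274.0116 − 229.162652 = 44.848948

E0=229.1627 B0=44.8489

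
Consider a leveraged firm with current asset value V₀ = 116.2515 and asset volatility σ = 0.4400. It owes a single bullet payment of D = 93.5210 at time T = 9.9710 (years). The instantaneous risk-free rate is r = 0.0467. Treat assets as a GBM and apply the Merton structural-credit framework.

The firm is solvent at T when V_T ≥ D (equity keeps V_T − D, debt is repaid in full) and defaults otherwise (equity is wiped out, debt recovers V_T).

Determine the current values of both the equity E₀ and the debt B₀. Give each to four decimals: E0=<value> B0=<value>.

E0=77.9335 B0=38.3180

d₁ = [ln(V₀/D) + (r + σ²/2)T] / (σ√T)
   = [ln(116.2515/93.5210) + (0.0467 + 0.5·0.4400²)·9.9710] / (0.4400·√9.9710)
   = [0.217570 + 1.430838] / 1.389383 = 1.186432
d₂ = d₁ − σ√T = 1.186432 − 1.389383 = -0.202951
N(d₁) = 0.882274,  N(d₂) = 0.419587,  e^(−rT) = 0.627730
E₀ = V₀·N(d₁) − D·e^(−rT)·N(d₂)
   = 116.2515·0.882274 − 93.5210·0.627730·0.419587 = 77.933480
B₀ = V₀ − E₀ = 116.2515 − 77.933480 = 38.318020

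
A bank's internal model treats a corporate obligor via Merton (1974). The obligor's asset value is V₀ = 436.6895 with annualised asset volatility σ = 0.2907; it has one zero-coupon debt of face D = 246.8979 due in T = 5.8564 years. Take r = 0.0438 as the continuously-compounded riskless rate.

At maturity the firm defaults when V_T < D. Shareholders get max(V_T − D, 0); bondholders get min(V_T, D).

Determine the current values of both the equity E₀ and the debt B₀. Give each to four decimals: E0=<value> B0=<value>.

E0=257.1589 B0=179.5306

d₁ = [ln(V₀/D) + (r + σ²/2)T] / (σ√T)
   = [ln(436.6895/246.8979) + (0.0438 + 0.5·0.2907²)·5.8564] / (0.2907·√5.8564)
   = [0.570248 + 0.503962] / 0.703494 = 1.526964
d₂ = d₁ − σ√T = 1.526964 − 0.703494 = 0.823470
N(d₁) = 0.936615,  N(d₂) = 0.794880,  e^(−rT) = 0.773747
E₀ = V₀·N(d₁) − D·e^(−rT)·N(d₂)
   = 436.6895·0.936615 − 246.8979·0.773747·0.794880 = 257.158915
B₀ = V₀ − E₀ = 436.6895 − 257.158915 = 179.530585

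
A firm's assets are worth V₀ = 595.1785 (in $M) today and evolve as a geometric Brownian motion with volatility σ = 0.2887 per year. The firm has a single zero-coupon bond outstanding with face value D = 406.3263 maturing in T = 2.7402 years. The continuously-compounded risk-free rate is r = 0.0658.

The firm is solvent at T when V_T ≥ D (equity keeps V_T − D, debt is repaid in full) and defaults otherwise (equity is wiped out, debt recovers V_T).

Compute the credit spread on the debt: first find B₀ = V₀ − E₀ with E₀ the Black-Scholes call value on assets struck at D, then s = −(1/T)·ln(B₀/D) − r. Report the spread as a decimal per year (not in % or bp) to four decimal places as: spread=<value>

d₁ = [ln(V₀/D) + (r + σ²/2)T] / (σ√T)
   = [ln(595.1785/406.3263) + (0.0658 + 0.5·0.2887²)·2.7402] / (0.2887·√2.7402)
   = [0.381705 + 0.294500] / 0.477901 = 1.414947
d₂ = d₁ − σ√T = 1.414947 − 0.477901 = 0.937046
N(d₁) = 0.921458,  N(d₂) = 0.825633,  e^(−rT) = 0.835015
E₀ = V₀·N(d₁) − D·e^(−rT)·N(d₂)
   = 595.1785·0.921458 − 406.3263·0.835015·0.825633 = 268.304181
B₀ = V₀ − E₀ = 595.1785 − 268.304181 = 326.874319
spread = −(1/T)·ln(B₀/D) − r = −(1/2.7402)·ln(326.874319/406.3263) − 0.0658 = 0.01360325

spread=0.0136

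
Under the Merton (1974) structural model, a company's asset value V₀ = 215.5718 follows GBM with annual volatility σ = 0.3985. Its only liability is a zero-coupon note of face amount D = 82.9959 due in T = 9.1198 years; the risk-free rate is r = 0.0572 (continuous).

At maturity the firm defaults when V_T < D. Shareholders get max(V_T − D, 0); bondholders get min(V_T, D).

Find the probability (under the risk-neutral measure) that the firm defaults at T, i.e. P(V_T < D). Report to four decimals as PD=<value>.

PD=0.2660

d₁ = [ln(V₀/D) + (r + σ²/2)T] / (σ√T)
   = [ln(215.5718/82.9959) + (0.0572 + 0.5·0.3985²)·9.1198] / (0.3985·√9.1198)
   = [0.954503 + 1.245775] / 1.203430 = 1.828338
d₂ = d₁ − σ√T = 1.828338 − 1.203430 = 0.624908
risk-neutral PD = N(−d₂) = N(-0.624908) = 0.266016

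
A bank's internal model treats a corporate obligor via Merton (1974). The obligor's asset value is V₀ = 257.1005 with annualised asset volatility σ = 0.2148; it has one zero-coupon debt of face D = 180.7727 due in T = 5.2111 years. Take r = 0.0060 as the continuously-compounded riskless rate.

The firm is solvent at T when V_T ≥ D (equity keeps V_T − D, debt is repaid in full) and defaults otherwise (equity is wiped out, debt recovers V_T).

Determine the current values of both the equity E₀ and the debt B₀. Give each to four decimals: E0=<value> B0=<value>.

E0=94.5773 B0=162.5232

d₁ = [ln(V₀/D) + (r + σ²/2)T] / (σ√T)
   = [ln(257.1005/180.7727) + (0.0060 + 0.5·0.2148²)·5.2111] / (0.2148·√5.2111)
   = [0.352227 + 0.151484] / 0.490342 = 1.027264
d₂ = d₁ − σ√T = 1.027264 − 0.490342 = 0.536923
N(d₁) = 0.847852,  N(d₂) = 0.704339,  e^(−rT) = 0.969217
E₀ = V₀·N(d₁) − D·e^(−rT)·N(d₂)
   = 257.1005·0.847852 − 180.7727·0.969217·0.704339 = 94.577272
B₀ = V₀ − E₀ = 257.1005 − 94.577272 = 162.523228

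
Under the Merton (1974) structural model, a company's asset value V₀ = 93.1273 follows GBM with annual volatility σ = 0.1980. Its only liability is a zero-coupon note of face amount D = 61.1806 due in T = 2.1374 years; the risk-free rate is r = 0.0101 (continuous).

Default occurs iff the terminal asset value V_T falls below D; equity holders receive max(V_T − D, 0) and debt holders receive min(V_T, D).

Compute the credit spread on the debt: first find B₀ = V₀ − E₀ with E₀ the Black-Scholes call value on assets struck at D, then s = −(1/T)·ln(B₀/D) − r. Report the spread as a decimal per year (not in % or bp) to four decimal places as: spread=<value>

d₁ = [ln(V₀/D) + (r + σ²/2)T] / (σ√T)
   = [ln(93.1273/61.1806) + (0.0101 + 0.5·0.1980²)·2.1374] / (0.1980·√2.1374)
   = [0.420137 + 0.063485] / 0.289473 = 1.670699
d₂ = d₁ − σ√T = 1.670699 − 0.289473 = 1.381226
N(d₁) = 0.952609,  N(d₂) = 0.916395,  e^(−rT) = 0.978644
E₀ = V₀·N(d₁) − D·e^(−rT)·N(d₂)
   = 93.1273·0.952609 − 61.1806·0.978644·0.916395 = 33.845692
B₀ = V₀ − E₀ = 93.1273 − 33.845692 = 59.281608
spread = −(1/T)·ln(B₀/D) − r = −(1/2.1374)·ln(59.281608/61.1806) − 0.0101 = 0.00465205

spread=0.0047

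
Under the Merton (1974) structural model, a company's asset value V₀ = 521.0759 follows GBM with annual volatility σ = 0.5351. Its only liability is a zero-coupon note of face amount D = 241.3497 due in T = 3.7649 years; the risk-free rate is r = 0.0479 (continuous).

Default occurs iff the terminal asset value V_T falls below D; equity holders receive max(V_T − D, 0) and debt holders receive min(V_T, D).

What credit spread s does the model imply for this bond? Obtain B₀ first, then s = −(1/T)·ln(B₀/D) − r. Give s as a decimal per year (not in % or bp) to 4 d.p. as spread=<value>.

spread=0.0432

d₁ = [ln(V₀/D) + (r + σ²/2)T] / (σ√T)
   = [ln(521.0759/241.3497) + (0.0479 + 0.5·0.5351²)·3.7649] / (0.5351·√3.7649)
   = [0.769649 + 0.719344] / 1.038273 = 1.434105
d₂ = d₁ − σ√T = 1.434105 − 1.038273 = 0.395832
N(d₁) = 0.924229,  N(d₂) = 0.653886,  e^(−rT) = 0.834987
E₀ = V₀·N(d₁) − D·e^(−rT)·N(d₂)
   = 521.0759·0.924229 − 241.3497·0.834987·0.653886 = 349.819811
B₀ = V₀ − E₀ = 521.0759 − 349.819811 = 171.256089
spread = −(1/T)·ln(B₀/D) − r = −(1/3.7649)·ln(171.256089/241.3497) − 0.0479 = 0.04322776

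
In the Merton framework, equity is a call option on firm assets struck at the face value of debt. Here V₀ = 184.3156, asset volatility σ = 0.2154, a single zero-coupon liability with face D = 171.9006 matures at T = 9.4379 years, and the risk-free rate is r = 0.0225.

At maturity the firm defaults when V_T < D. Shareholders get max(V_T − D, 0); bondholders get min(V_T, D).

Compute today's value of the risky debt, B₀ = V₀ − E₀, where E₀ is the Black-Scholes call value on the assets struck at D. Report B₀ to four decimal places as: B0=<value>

B0=116.1650

d₁ = [ln(V₀/D) + (r + σ²/2)T] / (σ√T)
   = [ln(184.3156/171.9006) + (0.0225 + 0.5·0.2154²)·9.4379] / (0.2154·√9.4379)
   = [0.069733 + 0.431299] / 0.661734 = 0.757150
d₂ = d₁ − σ√T = 0.757150 − 0.661734 = 0.095416
N(d₁) = 0.775520,  N(d₂) = 0.538008,  e^(−rT) = 0.808679
E₀ = V₀·N(d₁) − D·e^(−rT)·N(d₂)
   = 184.3156·0.775520 − 171.9006·0.808679·0.538008 = 68.150635
B₀ = V₀ − E₀ = 184.3156 − 68.150635 = 116.164965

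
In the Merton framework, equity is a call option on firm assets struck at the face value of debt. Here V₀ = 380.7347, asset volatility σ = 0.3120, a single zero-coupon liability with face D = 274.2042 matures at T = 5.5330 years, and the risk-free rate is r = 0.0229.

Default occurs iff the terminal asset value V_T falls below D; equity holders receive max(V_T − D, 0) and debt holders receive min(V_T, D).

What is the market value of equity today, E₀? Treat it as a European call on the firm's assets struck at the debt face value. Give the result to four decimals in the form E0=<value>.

E0=174.2033

d₁ = [ln(V₀/D) + (r + σ²/2)T] / (σ√T)
   = [ln(380.7347/274.2042) + (0.0229 + 0.5·0.3120²)·5.5330] / (0.3120·√5.5330)
   = [0.328230 + 0.396008] / 0.733897 = 0.986839
d₂ = d₁ − σ√T = 0.986839 − 0.733897 = 0.252942
N(d₁) = 0.838139,  N(d₂) = 0.599843,  e^(−rT) = 0.880993
E₀ = V₀·N(d₁) − D·e^(−rT)·N(d₂)
   = 380.7347·0.838139 − 274.2042·0.880993·0.599843 = 174.203289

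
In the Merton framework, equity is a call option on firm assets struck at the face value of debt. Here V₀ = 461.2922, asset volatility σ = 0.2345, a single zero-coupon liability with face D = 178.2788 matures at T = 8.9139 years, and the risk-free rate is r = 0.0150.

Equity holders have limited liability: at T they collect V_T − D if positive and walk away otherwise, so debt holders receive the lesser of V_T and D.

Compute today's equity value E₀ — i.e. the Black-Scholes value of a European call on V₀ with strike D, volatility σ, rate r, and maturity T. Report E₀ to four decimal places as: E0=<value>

E0=310.0300

d₁ = [ln(V₀/D) + (r + σ²/2)T] / (σ√T)
   = [ln(461.2922/178.2788) + (0.0150 + 0.5·0.2345²)·8.9139] / (0.2345·√8.9139)
   = [0.950683 + 0.378797] / 0.700127 = 1.898914
d₂ = d₁ − σ√T = 1.898914 − 0.700127 = 1.198787
N(d₁) = 0.971212,  N(d₂) = 0.884695,  e^(−rT) = 0.874845
E₀ = V₀·N(d₁) − D·e^(−rT)·N(d₂)
   = 461.2922·0.971212 − 178.2788·0.874845·0.884695 = 310.029998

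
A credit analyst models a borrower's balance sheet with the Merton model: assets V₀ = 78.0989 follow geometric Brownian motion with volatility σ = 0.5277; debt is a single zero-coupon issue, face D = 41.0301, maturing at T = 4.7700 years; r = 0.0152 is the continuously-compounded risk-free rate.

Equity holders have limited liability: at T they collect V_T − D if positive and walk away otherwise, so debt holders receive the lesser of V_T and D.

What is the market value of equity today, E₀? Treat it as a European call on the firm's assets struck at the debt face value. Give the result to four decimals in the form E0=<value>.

d₁ = [ln(V₀/D) + (r + σ²/2)T] / (σ√T)
   = [ln(78.0989/41.0301) + (0.0152 + 0.5·0.5277²)·4.7700] / (0.5277·√4.7700)
   = [0.643670 + 0.736648] / 1.152514 = 1.197659
d₂ = d₁ − σ√T = 1.197659 − 1.152514 = 0.045144
N(d₁) = 0.884475,  N(d₂) = 0.518004,  e^(−rT) = 0.930062
E₀ = V₀·N(d₁) − D·e^(−rT)·N(d₂)
   = 78.0989·0.884475 − 41.0301·0.930062·0.518004 = 49.309219

E0=49.3092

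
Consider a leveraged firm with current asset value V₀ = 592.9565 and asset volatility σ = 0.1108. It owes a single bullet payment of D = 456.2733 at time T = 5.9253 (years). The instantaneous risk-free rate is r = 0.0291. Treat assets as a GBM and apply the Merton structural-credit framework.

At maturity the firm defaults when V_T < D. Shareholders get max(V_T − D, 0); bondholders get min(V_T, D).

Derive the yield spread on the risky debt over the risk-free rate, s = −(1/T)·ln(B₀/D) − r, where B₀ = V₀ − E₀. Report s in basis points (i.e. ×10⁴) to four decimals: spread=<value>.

d₁ = [ln(V₀/D) + (r + σ²/2)T] / (σ√T)
   = [ln(592.9565/456.2733) + (0.0291 + 0.5·0.1108²)·5.9253] / (0.1108·√5.9253)
   = [0.262029 + 0.208798] / 0.269709 = 1.745686
d₂ = d₁ − σ√T = 1.745686 − 0.269709 = 1.475977
N(d₁) = 0.959567,  N(d₂) = 0.930025,  e^(−rT) = 0.841620
E₀ = V₀·N(d₁) − D·e^(−rT)·N(d₂)
   = 592.9565·0.959567 − 456.2733·0.841620·0.930025 = 211.843744
B₀ = V₀ − E₀ = 592.9565 − 211.843744 = 381.112756
spread = −(1/T)·ln(B₀/D) − r = −(1/5.9253)·ln(381.112756/456.2733) − 0.0291 = 0.00127765
in basis points: 0.00127765 × 10⁴ = 12.7765 bp

spread=12.7765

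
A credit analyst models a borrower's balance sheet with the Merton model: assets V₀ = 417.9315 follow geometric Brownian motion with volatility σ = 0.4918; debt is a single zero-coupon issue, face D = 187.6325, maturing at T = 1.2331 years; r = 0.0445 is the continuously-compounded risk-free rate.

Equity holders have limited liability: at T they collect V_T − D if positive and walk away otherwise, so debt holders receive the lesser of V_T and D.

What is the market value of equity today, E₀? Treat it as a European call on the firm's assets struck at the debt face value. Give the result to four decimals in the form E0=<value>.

d₁ = [ln(V₀/D) + (r + σ²/2)T] / (σ√T)
   = [ln(417.9315/187.6325) + (0.0445 + 0.5·0.4918²)·1.2331] / (0.4918·√1.2331)
   = [0.800832 + 0.203996] / 0.546119 = 1.839943
d₂ = d₁ − σ√T = 1.839943 − 0.546119 = 1.293823
N(d₁) = 0.967112,  N(d₂) = 0.902137,  e^(−rT) = 0.946605
E₀ = V₀·N(d₁) − D·e^(−rT)·N(d₂)
   = 417.9315·0.967112 − 187.6325·0.946605·0.902137 = 243.954371

E0=243.9544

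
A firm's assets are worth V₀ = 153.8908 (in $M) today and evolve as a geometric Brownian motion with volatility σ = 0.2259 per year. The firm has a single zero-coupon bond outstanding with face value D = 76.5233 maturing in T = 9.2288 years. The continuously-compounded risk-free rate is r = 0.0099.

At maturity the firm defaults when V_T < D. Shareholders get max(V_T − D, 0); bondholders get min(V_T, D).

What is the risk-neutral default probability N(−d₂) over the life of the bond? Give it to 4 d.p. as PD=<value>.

PD=0.2095

d₁ = [ln(V₀/D) + (r + σ²/2)T] / (σ√T)
   = [ln(153.8908/76.5233) + (0.0099 + 0.5·0.2259²)·9.2288] / (0.2259·√9.2288)
   = [0.698648 + 0.326842] / 0.686260 = 1.494316
d₂ = d₁ − σ√T = 1.494316 − 0.686260 = 0.808056
risk-neutral PD = N(−d₂) = N(-0.808056) = 0.209529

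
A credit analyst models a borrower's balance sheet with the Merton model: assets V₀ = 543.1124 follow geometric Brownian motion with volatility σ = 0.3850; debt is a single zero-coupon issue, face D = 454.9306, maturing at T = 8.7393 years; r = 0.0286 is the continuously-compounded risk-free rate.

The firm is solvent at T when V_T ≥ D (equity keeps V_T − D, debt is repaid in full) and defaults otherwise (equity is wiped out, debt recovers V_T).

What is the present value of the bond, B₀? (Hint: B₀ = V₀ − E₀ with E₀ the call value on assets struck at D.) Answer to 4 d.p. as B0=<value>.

d₁ = [ln(V₀/D) + (r + σ²/2)T] / (σ√T)
   = [ln(543.1124/454.9306) + (0.0286 + 0.5·0.3850²)·8.7393] / (0.3850·√8.7393)
   = [0.177171 + 0.897635] / 1.138149 = 0.944346
d₂ = d₁ − σ√T = 0.944346 − 1.138149 = -0.193802
N(d₁) = 0.827504,  N(d₂) = 0.423165,  e^(−rT) = 0.778844
E₀ = V₀·N(d₁) − D·e^(−rT)·N(d₂)
   = 543.1124·0.827504 − 454.9306·0.778844·0.423165 = 299.491510
B₀ = V₀ − E₀ = 543.1124 − 299.491510 = 243.620890

B0=243.6209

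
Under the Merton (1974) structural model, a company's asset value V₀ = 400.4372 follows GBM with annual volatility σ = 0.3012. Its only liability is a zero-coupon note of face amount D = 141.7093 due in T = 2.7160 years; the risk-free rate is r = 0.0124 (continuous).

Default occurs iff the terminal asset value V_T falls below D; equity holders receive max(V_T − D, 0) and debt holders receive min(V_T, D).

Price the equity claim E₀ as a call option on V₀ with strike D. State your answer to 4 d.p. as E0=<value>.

E0=264.0408

d₁ = [ln(V₀/D) + (r + σ²/2)T] / (σ√T)
   = [ln(400.4372/141.7093) + (0.0124 + 0.5·0.3012²)·2.7160] / (0.3012·√2.7160)
   = [1.038779 + 0.156878] / 0.496386 = 2.408723
d₂ = d₁ − σ√T = 2.408723 − 0.496386 = 1.912337
N(d₁) = 0.991996,  N(d₂) = 0.972083,  e^(−rT) = 0.966882
E₀ = V₀·N(d₁) − D·e^(−rT)·N(d₂)
   = 400.4372·0.991996 − 141.7093·0.966882·0.972083 = 264.040799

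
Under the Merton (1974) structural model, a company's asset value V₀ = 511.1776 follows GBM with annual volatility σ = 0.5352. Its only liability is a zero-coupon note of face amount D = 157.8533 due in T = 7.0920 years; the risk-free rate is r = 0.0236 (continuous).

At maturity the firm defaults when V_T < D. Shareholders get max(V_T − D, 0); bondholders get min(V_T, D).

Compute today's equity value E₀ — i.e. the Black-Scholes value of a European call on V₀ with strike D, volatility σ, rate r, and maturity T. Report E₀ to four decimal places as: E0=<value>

E0=407.2561

d₁ = [ln(V₀/D) + (r + σ²/2)T] / (σ√T)
   = [ln(511.1776/157.8533) + (0.0236 + 0.5·0.5352²)·7.0920] / (0.5352·√7.0920)
   = [1.175051 + 1.183084] / 1.425281 = 1.654505
d₂ = d₁ − σ√T = 1.654505 − 1.425281 = 0.229225
N(d₁) = 0.950988,  N(d₂) = 0.590653,  e^(−rT) = 0.845886
E₀ = V₀·N(d₁) − D·e^(−rT)·N(d₂)
   = 511.1776·0.950988 − 157.8533·0.845886·0.590653 = 407.256141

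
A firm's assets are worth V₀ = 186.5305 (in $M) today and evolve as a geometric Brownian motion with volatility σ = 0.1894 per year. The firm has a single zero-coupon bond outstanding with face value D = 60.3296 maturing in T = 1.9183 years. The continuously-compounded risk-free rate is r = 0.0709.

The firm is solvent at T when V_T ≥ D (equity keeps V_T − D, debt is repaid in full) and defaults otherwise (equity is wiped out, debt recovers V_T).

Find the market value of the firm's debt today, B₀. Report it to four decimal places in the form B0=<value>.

d₁ = [ln(V₀/D) + (r + σ²/2)T] / (σ√T)
   = [ln(186.5305/60.3296) + (0.0709 + 0.5·0.1894²)·1.9183] / (0.1894·√1.9183)
   = [1.128772 + 0.170414] / 0.262324 = 4.952600
d₂ = d₁ − σ√T = 4.952600 − 0.262324 = 4.690275
N(d₁) = 1.000000,  N(d₂) = 0.999999,  e^(−rT) = 0.872836
E₀ = V₀·N(d₁) − D·e^(−rT)·N(d₂)
   = 186.5305·1.000000 − 60.3296·0.872836·0.999999 = 133.872650
B₀ = V₀ − E₀ = 186.5305 − 133.872650 = 52.657850

B0=52.6578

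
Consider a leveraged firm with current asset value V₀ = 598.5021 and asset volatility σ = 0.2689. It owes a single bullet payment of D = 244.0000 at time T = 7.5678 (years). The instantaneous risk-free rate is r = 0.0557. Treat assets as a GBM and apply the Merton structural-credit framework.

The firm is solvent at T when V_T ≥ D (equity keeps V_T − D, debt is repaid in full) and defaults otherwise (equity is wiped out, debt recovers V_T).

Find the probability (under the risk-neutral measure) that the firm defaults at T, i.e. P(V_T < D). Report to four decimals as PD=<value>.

PD=0.0788

d₁ = [ln(V₀/D) + (r + σ²/2)T] / (σ√T)
   = [ln(598.5021/244.0000) + (0.0557 + 0.5·0.2689²)·7.5678] / (0.2689·√7.5678)
   = [0.897262 + 0.695130] / 0.739734 = 2.152654
d₂ = d₁ − σ√T = 2.152654 − 0.739734 = 1.412920
risk-neutral PD = N(−d₂) = N(-1.412920) = 0.078840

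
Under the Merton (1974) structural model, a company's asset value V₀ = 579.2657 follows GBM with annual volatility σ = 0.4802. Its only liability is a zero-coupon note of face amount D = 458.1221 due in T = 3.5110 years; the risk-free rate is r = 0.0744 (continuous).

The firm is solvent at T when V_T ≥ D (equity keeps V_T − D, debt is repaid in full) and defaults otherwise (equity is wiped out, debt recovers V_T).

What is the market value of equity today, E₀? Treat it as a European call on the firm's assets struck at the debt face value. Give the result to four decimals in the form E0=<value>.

d₁ = [ln(V₀/D) + (r + σ²/2)T] / (σ√T)
   = [ln(579.2657/458.1221) + (0.0744 + 0.5·0.4802²)·3.5110] / (0.4802·√3.5110)
   = [0.234626 + 0.666023] / 0.899783 = 1.000962
d₂ = d₁ − σ√T = 1.000962 − 0.899783 = 0.101180
N(d₁) = 0.841577,  N(d₂) = 0.540296,  e^(−rT) = 0.770113
E₀ = V₀·N(d₁) − D·e^(−rT)·N(d₂)
   = 579.2657·0.841577 − 458.1221·0.770113·0.540296 = 296.877448

E0=296.8774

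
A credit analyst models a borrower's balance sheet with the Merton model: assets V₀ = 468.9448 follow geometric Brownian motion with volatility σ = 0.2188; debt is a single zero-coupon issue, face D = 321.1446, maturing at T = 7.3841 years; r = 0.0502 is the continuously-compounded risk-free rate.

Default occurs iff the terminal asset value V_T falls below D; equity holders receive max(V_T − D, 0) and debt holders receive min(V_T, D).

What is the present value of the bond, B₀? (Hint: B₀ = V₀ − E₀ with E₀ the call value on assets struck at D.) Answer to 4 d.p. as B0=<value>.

d₁ = [ln(V₀/D) + (r + σ²/2)T] / (σ√T)
   = [ln(468.9448/321.1446) + (0.0502 + 0.5·0.2188²)·7.3841] / (0.2188·√7.3841)
   = [0.378594 + 0.547433] / 0.594561 = 1.557497
d₂ = d₁ − σ√T = 1.557497 − 0.594561 = 0.962937
N(d₁) = 0.940324,  N(d₂) = 0.832210,  e^(−rT) = 0.690264
E₀ = V₀·N(d₁) − D·e^(−rT)·N(d₂)
   = 468.9448·0.940324 − 321.1446·0.690264·0.832210 = 256.480204
B₀ = V₀ − E₀ = 468.9448 − 256.480204 = 212.464596

B0=212.4646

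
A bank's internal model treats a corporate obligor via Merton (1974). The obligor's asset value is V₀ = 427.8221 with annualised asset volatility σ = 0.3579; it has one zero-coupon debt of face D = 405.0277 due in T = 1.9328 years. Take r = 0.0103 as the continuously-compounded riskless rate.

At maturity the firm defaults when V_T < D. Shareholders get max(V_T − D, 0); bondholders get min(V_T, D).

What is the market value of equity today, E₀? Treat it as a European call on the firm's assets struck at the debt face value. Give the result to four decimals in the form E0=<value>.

d₁ = [ln(V₀/D) + (r + σ²/2)T] / (σ√T)
   = [ln(427.8221/405.0277) + (0.0103 + 0.5·0.3579²)·1.9328] / (0.3579·√1.9328)
   = [0.054752 + 0.143696] / 0.497571 = 0.398834
d₂ = d₁ − σ√T = 0.398834 − 0.497571 = -0.098737
N(d₁) = 0.654992,  N(d₂) = 0.460674,  e^(−rT) = 0.980289
E₀ = V₀·N(d₁) − D·e^(−rT)·N(d₂)
   = 427.8221·0.654992 − 405.0277·0.980289·0.460674 = 97.312411

E0=97.3124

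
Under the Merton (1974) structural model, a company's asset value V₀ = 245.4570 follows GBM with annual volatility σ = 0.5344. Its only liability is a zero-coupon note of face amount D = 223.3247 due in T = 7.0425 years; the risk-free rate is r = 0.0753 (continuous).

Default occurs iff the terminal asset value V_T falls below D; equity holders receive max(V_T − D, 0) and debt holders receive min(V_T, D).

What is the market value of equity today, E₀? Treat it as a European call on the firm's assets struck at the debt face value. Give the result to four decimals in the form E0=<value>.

d₁ = [ln(V₀/D) + (r + σ²/2)T] / (σ√T)
   = [ln(245.4570/223.3247) + (0.0753 + 0.5·0.5344²)·7.0425] / (0.5344·√7.0425)
   = [0.094495 + 1.535911] / 1.418175 = 1.149650
d₂ = d₁ − σ√T = 1.149650 − 1.418175 = -0.268525
N(d₁) = 0.874856,  N(d₂) = 0.394148,  e^(−rT) = 0.588428
E₀ = V₀·N(d₁) − D·e^(−rT)·N(d₂)
   = 245.4570·0.874856 − 223.3247·0.588428·0.394148 = 162.944369

E0=162.9444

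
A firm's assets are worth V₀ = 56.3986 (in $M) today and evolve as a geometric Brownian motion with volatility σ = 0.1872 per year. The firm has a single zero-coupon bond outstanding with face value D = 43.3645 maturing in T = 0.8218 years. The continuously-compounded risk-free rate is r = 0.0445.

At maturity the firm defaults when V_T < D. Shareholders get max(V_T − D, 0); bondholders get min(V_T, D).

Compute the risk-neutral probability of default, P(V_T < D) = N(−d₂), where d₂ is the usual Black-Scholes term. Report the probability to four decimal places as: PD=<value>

d₁ = [ln(V₀/D) + (r + σ²/2)T] / (σ√T)
   = [ln(56.3986/43.3645) + (0.0445 + 0.5·0.1872²)·0.8218] / (0.1872·√0.8218)
   = [0.262803 + 0.050970] / 0.169703 = 1.848955
d₂ = d₁ − σ√T = 1.848955 − 0.169703 = 1.679252
risk-neutral PD = N(−d₂) = N(-1.679252) = 0.046551

PD=0.0466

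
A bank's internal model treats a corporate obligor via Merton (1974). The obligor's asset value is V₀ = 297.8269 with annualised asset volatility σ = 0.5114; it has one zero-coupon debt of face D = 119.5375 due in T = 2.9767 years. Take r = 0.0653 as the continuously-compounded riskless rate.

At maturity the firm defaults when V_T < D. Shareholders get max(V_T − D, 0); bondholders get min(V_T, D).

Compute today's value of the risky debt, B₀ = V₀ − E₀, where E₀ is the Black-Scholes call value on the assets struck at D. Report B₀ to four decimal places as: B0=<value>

d₁ = [ln(V₀/D) + (r + σ²/2)T] / (σ√T)
   = [ln(297.8269/119.5375) + (0.0653 + 0.5·0.5114²)·2.9767] / (0.5114·√2.9767)
   = [0.912882 + 0.583627] / 0.882324 = 1.696098
d₂ = d₁ − σ√T = 1.696098 − 0.882324 = 0.813774
N(d₁) = 0.955066,  N(d₂) = 0.792113,  e^(−rT) = 0.823346
E₀ = V₀·N(d₁) − D·e^(−rT)·N(d₂)
   = 297.8269·0.955066 − 119.5375·0.823346·0.792113 = 206.484125
B₀ = V₀ − E₀ = 297.8269 − 206.484125 = 91.342775

B0=91.3428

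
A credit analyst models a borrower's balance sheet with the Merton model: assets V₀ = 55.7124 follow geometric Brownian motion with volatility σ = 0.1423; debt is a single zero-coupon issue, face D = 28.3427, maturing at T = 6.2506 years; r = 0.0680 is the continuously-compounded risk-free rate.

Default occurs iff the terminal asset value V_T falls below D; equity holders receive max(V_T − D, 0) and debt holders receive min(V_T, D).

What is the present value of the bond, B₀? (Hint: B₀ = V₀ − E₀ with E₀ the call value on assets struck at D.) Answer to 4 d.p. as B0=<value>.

B0=18.5258

d₁ = [ln(V₀/D) + (r + σ²/2)T] / (σ√T)
   = [ln(55.7124/28.3427) + (0.0680 + 0.5·0.1423²)·6.2506] / (0.1423·√6.2506)
   = [0.675833 + 0.488326] / 0.355767 = 3.272251
d₂ = d₁ − σ√T = 3.272251 − 0.355767 = 2.916484
N(d₁) = 0.999467,  N(d₂) = 0.998230,  e^(−rT) = 0.653743
E₀ = V₀·N(d₁) − D·e^(−rT)·N(d₂)
   = 55.7124·0.999467 − 28.3427·0.653743·0.998230 = 37.186630
B₀ = V₀ − E₀ = 55.7124 − 37.186630 = 18.525770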